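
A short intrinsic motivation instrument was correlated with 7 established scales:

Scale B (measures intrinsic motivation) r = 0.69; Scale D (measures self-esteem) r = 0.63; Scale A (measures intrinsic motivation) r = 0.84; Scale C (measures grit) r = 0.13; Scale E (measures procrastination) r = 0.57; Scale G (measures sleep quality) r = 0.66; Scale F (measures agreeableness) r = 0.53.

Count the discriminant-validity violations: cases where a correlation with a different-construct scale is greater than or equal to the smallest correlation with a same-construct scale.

0

Convergent (same construct = intrinsic motivation): Scale B, Scale A.
Smallest convergent = 0.69. Discriminant values: 0.63, 0.13, 0.57, 0.66, 0.53; count ≥ 0.69 → 0.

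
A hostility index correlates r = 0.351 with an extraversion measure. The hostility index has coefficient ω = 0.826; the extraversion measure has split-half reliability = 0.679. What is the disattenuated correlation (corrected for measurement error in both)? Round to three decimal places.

r_true = r_obs / √(r_xx · r_yy) = 0.351 / √(0.826 × 0.679) = 0.351 / √0.560854 = 0.351 / 0.7489 ≈ 0.469.

0.469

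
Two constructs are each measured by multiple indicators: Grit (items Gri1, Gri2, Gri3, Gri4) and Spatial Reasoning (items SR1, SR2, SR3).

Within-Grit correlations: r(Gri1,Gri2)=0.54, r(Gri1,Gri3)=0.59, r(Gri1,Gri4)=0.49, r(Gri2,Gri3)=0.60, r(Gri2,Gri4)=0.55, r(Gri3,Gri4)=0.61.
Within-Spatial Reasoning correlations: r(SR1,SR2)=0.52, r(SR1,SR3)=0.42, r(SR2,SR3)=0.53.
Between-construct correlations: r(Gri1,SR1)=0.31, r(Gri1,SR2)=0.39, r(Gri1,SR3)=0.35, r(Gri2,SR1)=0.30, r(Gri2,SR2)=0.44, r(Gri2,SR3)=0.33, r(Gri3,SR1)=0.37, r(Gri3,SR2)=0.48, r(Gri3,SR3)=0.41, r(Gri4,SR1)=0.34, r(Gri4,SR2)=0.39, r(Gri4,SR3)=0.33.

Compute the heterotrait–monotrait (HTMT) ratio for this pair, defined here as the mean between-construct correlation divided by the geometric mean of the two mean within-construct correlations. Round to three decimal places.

Mean between = 4.44/12 = 0.3700.
Mean within-Gri = 3.38/6 = 0.5633; mean within-SR = 1.47/3 = 0.4900.
Geometric mean = √(0.5633 × 0.4900) = 0.5254.
HTMT = 0.3700 / 0.5254 = 0.704.

0.704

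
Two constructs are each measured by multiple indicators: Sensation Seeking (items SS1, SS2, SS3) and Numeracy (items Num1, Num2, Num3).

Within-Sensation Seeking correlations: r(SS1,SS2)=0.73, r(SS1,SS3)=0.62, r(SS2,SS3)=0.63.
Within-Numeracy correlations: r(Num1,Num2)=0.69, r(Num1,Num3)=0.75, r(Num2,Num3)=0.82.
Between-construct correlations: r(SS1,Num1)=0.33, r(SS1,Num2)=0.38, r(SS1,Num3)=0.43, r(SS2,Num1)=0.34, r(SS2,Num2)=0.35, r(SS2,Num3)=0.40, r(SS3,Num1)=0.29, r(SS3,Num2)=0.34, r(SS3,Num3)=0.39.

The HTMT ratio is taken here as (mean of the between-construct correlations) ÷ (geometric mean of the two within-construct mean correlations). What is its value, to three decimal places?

0.512

Between-construct mean = 3.25/9 = 0.3611.
Mean within-SS = 1.98/3 = 0.6600; mean within-Num = 2.26/3 = 0.7533.
Geometric mean = √(0.6600 × 0.7533) = 0.7051.
HTMT = 0.3611 / 0.7051 = 0.512.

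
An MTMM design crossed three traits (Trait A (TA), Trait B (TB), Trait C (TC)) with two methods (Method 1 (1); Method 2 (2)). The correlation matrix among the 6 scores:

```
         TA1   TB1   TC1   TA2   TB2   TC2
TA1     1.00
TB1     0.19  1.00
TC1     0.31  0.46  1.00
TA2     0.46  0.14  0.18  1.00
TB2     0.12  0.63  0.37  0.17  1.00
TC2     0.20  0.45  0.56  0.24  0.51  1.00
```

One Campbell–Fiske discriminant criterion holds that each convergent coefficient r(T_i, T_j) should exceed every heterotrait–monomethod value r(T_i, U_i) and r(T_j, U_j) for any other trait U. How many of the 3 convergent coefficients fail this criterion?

0

Checking each validity diagonal entry against its comparison values:
TA (methods 1·2): 0.46 vs {0.19, 0.17, 0.31, 0.24} → pass.
TB (methods 1·2): 0.63 vs {0.19, 0.17, 0.46, 0.51} → pass.
TC (methods 1·2): 0.56 vs {0.31, 0.24, 0.46, 0.51} → pass.
0 of 3 fail.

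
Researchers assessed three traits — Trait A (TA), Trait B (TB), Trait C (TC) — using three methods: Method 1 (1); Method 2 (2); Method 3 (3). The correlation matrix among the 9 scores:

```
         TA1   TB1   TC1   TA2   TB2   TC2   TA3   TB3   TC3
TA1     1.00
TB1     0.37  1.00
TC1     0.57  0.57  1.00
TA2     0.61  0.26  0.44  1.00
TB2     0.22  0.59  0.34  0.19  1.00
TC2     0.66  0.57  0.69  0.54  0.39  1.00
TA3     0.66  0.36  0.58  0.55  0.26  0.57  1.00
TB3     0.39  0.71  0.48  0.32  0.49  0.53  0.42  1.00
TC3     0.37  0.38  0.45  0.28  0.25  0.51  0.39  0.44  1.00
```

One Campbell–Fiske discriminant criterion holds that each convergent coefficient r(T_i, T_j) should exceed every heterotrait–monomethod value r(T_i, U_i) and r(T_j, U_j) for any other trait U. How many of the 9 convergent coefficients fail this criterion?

Convergent coefficients and their comparison sets:
TA (methods 1·2): 0.61 vs {0.37, 0.19, 0.57, 0.54} → pass.
TA (methods 1·3): 0.66 vs {0.37, 0.42, 0.57, 0.39} → pass.
TA (methods 2·3): 0.55 vs {0.19, 0.42, 0.54, 0.39} → pass.
TB (methods 1·2): 0.59 vs {0.37, 0.19, 0.57, 0.39} → pass.
TB (methods 1·3): 0.71 vs {0.37, 0.42, 0.57, 0.44} → pass.
TB (methods 2·3): 0.49 vs {0.19, 0.42, 0.39, 0.44} → pass.
TC (methods 1·2): 0.69 vs {0.57, 0.54, 0.57, 0.39} → pass.
TC (methods 1·3): 0.45 vs {0.57, 0.39, 0.57, 0.44} → fail.
TC (methods 2·3): 0.51 vs {0.54, 0.39, 0.39, 0.44} → fail.
2 of 9 fail.

2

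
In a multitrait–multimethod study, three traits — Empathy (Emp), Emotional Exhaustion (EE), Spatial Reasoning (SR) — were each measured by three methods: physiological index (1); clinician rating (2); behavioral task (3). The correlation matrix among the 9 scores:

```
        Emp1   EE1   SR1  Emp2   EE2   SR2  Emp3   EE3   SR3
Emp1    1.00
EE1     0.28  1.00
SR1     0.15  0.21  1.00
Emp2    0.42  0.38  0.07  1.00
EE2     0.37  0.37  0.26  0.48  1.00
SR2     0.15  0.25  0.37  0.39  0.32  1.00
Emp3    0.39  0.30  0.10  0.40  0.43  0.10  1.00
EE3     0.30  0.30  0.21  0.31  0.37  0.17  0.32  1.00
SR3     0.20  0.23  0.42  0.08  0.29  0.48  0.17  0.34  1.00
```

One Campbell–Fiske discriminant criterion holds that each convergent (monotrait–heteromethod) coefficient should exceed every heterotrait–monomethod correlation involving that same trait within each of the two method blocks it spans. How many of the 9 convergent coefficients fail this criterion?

6

Checking each validity diagonal entry against its comparison values:
Emp (methods 1·2): 0.42 vs {0.28, 0.48, 0.15, 0.39} → fail.
Emp (methods 1·3): 0.39 vs {0.28, 0.32, 0.15, 0.17} → pass.
Emp (methods 2·3): 0.40 vs {0.48, 0.32, 0.39, 0.17} → fail.
EE (methods 1·2): 0.37 vs {0.28, 0.48, 0.21, 0.32} → fail.
EE (methods 1·3): 0.30 vs {0.28, 0.32, 0.21, 0.34} → fail.
EE (methods 2·3): 0.37 vs {0.48, 0.32, 0.32, 0.34} → fail.
SR (methods 1·2): 0.37 vs {0.15, 0.39, 0.21, 0.32} → fail.
SR (methods 1·3): 0.42 vs {0.15, 0.17, 0.21, 0.34} → pass.
SR (methods 2·3): 0.48 vs {0.39, 0.17, 0.32, 0.34} → pass.
6 of 9 fail.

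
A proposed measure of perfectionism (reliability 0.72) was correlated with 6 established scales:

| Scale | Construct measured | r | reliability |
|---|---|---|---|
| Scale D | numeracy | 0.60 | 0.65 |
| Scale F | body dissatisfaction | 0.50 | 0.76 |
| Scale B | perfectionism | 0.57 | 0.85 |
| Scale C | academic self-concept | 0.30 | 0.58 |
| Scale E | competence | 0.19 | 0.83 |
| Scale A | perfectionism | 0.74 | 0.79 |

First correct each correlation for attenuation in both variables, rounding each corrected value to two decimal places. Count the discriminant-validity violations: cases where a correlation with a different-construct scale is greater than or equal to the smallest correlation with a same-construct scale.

1

Disattenuated r (r / √(r_scale · r_new)):
  Scale D (disc): 0.60 / √(0.65·0.72) = 0.88
  Scale F (disc): 0.50 / √(0.76·0.72) = 0.68
  Scale B (conv): 0.57 / √(0.85·0.72) = 0.73
  Scale C (disc): 0.30 / √(0.58·0.72) = 0.46
  Scale E (disc): 0.19 / √(0.83·0.72) = 0.25
  Scale A (conv): 0.74 / √(0.79·0.72) = 0.98
Smallest convergent = 0.73. Discriminant values: 0.88, 0.68, 0.46, 0.25; count ≥ 0.73 → 1.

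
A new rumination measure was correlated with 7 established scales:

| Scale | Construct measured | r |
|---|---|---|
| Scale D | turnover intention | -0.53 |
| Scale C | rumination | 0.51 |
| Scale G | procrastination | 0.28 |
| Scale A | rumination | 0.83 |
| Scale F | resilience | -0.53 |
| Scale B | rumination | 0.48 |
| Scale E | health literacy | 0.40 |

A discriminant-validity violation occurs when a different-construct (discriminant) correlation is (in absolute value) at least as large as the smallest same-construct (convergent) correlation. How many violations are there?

2

Convergent (same construct = rumination): Scale C, Scale A, Scale B.
Smallest convergent = 0.48. Discriminant |r|: 0.53, 0.28, 0.53, 0.40; count ≥ 0.48 → 2.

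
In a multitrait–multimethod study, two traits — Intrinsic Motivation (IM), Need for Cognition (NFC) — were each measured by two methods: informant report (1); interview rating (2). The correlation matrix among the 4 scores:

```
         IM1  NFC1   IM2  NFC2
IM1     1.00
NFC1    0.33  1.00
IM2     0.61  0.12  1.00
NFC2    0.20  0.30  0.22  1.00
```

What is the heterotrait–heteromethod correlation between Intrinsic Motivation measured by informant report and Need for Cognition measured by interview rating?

0.20

Different traits and methods: r(IM1, NFC2) = 0.20.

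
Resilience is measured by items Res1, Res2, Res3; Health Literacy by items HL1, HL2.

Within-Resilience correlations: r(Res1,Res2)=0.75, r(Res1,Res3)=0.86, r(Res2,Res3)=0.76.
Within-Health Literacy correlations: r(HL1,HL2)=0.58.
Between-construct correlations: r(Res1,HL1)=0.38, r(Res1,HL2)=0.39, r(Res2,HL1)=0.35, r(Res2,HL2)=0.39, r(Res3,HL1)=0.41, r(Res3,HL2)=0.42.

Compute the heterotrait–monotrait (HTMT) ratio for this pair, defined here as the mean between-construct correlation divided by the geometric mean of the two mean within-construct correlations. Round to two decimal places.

0.58

Between-construct mean = 2.34/6 = 0.3900.
Mean within-Res = 2.37/3 = 0.7900; mean within-HL = 0.58/1 = 0.5800.
Geometric mean = √(0.7900 × 0.5800) = 0.6769.
HTMT = 0.3900 / 0.6769 = 0.58.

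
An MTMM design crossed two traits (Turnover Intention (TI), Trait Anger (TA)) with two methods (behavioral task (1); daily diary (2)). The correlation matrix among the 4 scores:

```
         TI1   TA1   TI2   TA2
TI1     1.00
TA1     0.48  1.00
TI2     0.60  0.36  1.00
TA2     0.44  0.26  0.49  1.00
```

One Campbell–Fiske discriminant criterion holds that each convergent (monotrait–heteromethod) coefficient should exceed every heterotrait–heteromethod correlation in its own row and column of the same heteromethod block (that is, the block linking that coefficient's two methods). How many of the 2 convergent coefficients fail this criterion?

Convergent coefficients and their comparison sets:
TI (methods 1·2): 0.60 vs {0.44, 0.36} → pass.
TA (methods 1·2): 0.26 vs {0.36, 0.44} → fail.
1 of 2 fail.

1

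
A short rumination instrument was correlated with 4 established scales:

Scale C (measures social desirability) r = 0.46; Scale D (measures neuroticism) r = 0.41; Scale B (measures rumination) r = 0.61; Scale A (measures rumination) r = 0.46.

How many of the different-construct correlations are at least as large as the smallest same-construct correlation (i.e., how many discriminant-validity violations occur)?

Convergent (same construct = rumination): Scale B, Scale A.
Smallest convergent = 0.46. Discriminant values: 0.46, 0.41; count ≥ 0.46 → 1.

1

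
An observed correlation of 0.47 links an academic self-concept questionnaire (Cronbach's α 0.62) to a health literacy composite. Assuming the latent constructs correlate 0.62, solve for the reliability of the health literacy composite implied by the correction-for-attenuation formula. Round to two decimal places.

r_true = r_obs / √(r_xx · r_yy) ⇒ 0.62 = 0.47 / √(0.62 · r_yy).
√(0.62 · r_yy) = 0.47 / 0.62 = 0.7581; 0.62 · r_yy = 0.5747; r_yy = 0.5747 / 0.62 ≈ 0.93.

0.93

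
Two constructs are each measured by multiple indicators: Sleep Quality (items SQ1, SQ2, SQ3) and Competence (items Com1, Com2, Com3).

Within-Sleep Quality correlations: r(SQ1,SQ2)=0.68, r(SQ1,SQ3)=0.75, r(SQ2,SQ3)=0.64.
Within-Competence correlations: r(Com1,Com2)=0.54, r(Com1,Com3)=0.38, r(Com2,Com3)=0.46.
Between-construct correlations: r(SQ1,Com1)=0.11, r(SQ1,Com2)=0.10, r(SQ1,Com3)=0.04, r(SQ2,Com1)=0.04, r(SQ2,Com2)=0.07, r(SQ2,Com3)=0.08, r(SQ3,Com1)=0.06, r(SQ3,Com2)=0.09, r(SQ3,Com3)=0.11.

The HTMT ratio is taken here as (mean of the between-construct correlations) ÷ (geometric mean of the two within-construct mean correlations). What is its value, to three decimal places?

0.138

Mean heterotrait r = 0.70/9 = 0.0778.
Mean within-SQ = 2.07/3 = 0.6900; mean within-Com = 1.38/3 = 0.4600.
Geometric mean = √(0.6900 × 0.4600) = 0.5634.
HTMT = 0.0778 / 0.5634 = 0.138.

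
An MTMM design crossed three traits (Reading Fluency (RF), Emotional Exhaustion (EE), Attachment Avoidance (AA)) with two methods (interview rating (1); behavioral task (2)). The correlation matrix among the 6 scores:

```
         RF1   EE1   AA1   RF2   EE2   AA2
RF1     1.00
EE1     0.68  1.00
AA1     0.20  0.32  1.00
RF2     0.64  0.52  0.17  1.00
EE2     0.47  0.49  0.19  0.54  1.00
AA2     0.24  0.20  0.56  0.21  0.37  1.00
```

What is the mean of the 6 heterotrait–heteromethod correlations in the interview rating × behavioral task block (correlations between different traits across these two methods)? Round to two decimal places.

0.30

HTHM values (method 1 × method 2): 0.47, 0.24, 0.52, 0.20, 0.17, 0.19; mean = 1.79/6 = 0.30.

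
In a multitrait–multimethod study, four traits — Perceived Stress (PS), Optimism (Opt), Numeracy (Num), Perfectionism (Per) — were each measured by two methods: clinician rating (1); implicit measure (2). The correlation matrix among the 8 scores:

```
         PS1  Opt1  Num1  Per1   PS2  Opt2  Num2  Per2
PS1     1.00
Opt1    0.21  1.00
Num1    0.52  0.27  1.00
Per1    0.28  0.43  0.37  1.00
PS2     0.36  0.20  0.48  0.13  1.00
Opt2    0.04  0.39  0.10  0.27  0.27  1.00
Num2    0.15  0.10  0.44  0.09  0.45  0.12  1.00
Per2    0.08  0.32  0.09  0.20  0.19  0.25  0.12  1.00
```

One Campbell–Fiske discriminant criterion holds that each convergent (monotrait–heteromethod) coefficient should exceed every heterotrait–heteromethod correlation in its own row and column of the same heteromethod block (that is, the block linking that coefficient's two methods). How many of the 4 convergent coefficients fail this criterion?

3

Convergent coefficients and their comparison sets:
PS (methods 1·2): 0.36 vs {0.04, 0.20, 0.15, 0.48, 0.08, 0.13} → fail.
Opt (methods 1·2): 0.39 vs {0.20, 0.04, 0.10, 0.10, 0.32, 0.27} → pass.
Num (methods 1·2): 0.44 vs {0.48, 0.15, 0.10, 0.10, 0.09, 0.09} → fail.
Per (methods 1·2): 0.20 vs {0.13, 0.08, 0.27, 0.32, 0.09, 0.09} → fail.
3 of 4 fail.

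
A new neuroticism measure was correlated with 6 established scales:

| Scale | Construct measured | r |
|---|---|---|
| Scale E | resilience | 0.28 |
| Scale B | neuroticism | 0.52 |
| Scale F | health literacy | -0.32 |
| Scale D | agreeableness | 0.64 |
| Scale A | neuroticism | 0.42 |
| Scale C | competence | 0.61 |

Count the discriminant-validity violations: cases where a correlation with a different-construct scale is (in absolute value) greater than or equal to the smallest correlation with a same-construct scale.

2

Convergent (same construct = neuroticism): Scale B, Scale A.
Smallest convergent = 0.42. Discriminant |r|: 0.28, 0.32, 0.64, 0.61; count ≥ 0.42 → 2.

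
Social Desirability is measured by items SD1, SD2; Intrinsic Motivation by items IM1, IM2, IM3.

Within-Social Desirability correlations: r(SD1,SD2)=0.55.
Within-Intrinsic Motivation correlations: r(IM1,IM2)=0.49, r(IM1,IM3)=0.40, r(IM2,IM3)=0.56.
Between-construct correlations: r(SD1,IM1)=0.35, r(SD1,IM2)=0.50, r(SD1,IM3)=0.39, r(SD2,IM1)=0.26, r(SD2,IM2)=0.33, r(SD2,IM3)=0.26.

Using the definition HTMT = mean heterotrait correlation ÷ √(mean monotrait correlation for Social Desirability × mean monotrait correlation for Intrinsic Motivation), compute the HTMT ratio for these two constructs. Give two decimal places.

Between-construct mean = 2.09/6 = 0.3483.
Mean within-SD = 0.55/1 = 0.5500; mean within-IM = 1.45/3 = 0.4833.
Geometric mean = √(0.5500 × 0.4833) = 0.5156.
HTMT = 0.3483 / 0.5156 = 0.68.

0.68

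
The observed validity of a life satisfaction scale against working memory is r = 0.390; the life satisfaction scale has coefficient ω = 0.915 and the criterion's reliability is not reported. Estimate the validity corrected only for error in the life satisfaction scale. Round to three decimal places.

Single correction: r_c = r_obs / √r_xx = 0.390 / √0.915 = 0.390 / 0.9566 ≈ 0.408.

0.408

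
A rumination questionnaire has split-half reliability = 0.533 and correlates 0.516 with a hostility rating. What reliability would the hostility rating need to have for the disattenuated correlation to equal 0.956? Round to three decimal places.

0.547

r_true = r_obs / √(r_xx · r_yy) ⇒ 0.956 = 0.516 / √(0.533 · r_yy).
√(0.533 · r_yy) = 0.516 / 0.956 = 0.5397; 0.533 · r_yy = 0.2913; r_yy = 0.2913 / 0.533 ≈ 0.547.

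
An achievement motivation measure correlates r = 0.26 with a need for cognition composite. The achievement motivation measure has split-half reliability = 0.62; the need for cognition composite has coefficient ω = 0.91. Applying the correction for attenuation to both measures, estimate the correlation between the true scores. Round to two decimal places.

0.35

r_true = r_obs / √(r_xx · r_yy) = 0.26 / √(0.62 × 0.91) = 0.26 / √0.5642 = 0.26 / 0.7511 ≈ 0.35.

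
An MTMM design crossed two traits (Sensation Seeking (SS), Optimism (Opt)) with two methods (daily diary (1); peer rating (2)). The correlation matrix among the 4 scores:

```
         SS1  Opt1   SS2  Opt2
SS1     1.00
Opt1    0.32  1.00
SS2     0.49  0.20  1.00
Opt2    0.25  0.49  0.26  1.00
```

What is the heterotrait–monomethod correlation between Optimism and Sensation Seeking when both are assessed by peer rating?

0.26

Different traits, same method: r(Opt2, SS2) = 0.26.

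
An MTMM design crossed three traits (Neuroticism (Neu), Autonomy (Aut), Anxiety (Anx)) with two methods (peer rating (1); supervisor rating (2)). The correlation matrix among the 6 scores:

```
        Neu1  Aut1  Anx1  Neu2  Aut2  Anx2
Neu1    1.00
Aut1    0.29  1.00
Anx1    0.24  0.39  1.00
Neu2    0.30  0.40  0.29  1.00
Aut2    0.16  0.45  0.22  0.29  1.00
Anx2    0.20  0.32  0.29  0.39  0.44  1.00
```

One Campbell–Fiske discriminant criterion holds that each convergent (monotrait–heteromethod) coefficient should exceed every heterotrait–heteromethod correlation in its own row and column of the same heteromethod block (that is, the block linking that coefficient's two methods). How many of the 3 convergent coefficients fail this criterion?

2

Convergent coefficients and their comparison sets:
Neu (methods 1·2): 0.30 vs {0.16, 0.40, 0.20, 0.29} → fail.
Aut (methods 1·2): 0.45 vs {0.40, 0.16, 0.32, 0.22} → pass.
Anx (methods 1·2): 0.29 vs {0.29, 0.20, 0.22, 0.32} → fail.
2 of 3 fail.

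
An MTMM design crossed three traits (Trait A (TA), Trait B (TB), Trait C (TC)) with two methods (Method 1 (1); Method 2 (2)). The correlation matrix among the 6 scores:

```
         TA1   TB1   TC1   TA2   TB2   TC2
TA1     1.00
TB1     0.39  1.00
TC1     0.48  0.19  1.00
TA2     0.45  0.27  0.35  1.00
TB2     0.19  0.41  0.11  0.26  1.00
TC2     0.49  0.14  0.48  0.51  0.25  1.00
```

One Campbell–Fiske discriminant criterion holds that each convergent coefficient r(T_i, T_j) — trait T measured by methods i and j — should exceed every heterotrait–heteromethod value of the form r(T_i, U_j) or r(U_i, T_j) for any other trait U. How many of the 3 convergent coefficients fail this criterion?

Convergent coefficients and their comparison sets:
TA (methods 1·2): 0.45 vs {0.19, 0.27, 0.49, 0.35} → fail.
TB (methods 1·2): 0.41 vs {0.27, 0.19, 0.14, 0.11} → pass.
TC (methods 1·2): 0.48 vs {0.35, 0.49, 0.11, 0.14} → fail.
2 of 3 fail.

2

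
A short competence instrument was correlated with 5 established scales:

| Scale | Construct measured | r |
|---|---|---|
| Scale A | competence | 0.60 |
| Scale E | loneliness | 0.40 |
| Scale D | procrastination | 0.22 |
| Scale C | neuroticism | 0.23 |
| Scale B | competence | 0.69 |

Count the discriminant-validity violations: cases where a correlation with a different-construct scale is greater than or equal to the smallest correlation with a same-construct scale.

Convergent (same construct = competence): Scale A, Scale B.
Smallest convergent = 0.60. Discriminant values: 0.40, 0.22, 0.23; count ≥ 0.60 → 0.

0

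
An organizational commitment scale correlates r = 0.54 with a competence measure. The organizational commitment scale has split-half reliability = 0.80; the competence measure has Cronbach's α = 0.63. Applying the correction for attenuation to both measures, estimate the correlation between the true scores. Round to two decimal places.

r_true = r_obs / √(r_xx · r_yy) = 0.54 / √(0.80 × 0.63) = 0.54 / √0.5040 = 0.54 / 0.7099 ≈ 0.76.

0.76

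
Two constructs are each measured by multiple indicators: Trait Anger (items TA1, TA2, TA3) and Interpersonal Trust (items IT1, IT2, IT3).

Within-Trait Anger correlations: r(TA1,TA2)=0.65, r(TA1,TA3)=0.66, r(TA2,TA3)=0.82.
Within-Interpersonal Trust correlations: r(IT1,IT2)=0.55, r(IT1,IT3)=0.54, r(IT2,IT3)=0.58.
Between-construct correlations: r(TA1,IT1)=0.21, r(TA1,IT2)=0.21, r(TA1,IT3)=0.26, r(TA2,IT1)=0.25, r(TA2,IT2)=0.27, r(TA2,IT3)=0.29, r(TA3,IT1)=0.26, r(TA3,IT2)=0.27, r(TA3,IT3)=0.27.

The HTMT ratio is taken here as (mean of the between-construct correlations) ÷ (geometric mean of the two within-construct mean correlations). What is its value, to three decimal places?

0.405

Mean between = 2.29/9 = 0.2544.
Mean within-TA = 2.13/3 = 0.7100; mean within-IT = 1.67/3 = 0.5567.
Geometric mean = √(0.7100 × 0.5567) = 0.6287.
HTMT = 0.2544 / 0.6287 = 0.405.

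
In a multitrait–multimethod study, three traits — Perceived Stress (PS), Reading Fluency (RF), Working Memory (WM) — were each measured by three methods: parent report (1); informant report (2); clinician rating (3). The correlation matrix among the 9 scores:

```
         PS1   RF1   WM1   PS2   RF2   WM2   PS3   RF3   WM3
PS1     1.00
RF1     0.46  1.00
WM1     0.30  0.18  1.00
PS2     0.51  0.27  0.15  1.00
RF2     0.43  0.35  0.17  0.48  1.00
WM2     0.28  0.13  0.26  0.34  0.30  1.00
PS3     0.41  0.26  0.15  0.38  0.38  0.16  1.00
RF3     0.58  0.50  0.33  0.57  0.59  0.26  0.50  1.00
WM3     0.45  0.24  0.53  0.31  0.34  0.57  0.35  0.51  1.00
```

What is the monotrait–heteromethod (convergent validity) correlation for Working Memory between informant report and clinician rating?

Same trait (WM), different methods: r(WM2, WM3) = 0.57.

0.57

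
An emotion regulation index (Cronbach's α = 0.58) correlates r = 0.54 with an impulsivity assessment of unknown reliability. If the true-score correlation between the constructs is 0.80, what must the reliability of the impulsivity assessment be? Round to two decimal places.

0.79

r_true = r_obs / √(r_xx · r_yy) ⇒ 0.80 = 0.54 / √(0.58 · r_yy).
√(0.58 · r_yy) = 0.54 / 0.80 = 0.6750; 0.58 · r_yy = 0.4556; r_yy = 0.4556 / 0.58 ≈ 0.79.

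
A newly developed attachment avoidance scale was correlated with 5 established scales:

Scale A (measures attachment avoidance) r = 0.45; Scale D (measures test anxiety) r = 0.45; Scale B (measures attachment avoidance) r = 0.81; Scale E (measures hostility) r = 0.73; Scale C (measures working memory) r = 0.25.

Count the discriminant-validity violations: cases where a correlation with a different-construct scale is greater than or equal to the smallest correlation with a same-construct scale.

2

Convergent (same construct = attachment avoidance): Scale A, Scale B.
Smallest convergent = 0.45. Discriminant values: 0.45, 0.73, 0.25; count ≥ 0.45 → 2.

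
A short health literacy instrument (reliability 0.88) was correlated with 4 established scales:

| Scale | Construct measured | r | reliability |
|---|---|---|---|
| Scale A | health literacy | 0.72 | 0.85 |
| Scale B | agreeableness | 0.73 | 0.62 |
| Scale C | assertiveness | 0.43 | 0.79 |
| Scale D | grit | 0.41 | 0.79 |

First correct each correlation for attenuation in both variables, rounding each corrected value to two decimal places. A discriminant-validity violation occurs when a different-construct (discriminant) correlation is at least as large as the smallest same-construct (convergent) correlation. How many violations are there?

Disattenuated r (r / √(r_scale · r_new)):
  Scale A (conv): 0.72 / √(0.85·0.88) = 0.83
  Scale B (disc): 0.73 / √(0.62·0.88) = 0.99
  Scale C (disc): 0.43 / √(0.79·0.88) = 0.52
  Scale D (disc): 0.41 / √(0.79·0.88) = 0.49
Smallest convergent = 0.83. Discriminant values: 0.99, 0.52, 0.49; count ≥ 0.83 → 1.

1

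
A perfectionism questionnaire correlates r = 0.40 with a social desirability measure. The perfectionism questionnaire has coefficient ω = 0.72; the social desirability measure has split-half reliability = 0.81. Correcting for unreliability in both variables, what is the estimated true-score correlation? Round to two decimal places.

r_true = r_obs / √(r_xx · r_yy) = 0.40 / √(0.72 × 0.81) = 0.40 / √0.5832 = 0.40 / 0.7637 ≈ 0.52.

0.52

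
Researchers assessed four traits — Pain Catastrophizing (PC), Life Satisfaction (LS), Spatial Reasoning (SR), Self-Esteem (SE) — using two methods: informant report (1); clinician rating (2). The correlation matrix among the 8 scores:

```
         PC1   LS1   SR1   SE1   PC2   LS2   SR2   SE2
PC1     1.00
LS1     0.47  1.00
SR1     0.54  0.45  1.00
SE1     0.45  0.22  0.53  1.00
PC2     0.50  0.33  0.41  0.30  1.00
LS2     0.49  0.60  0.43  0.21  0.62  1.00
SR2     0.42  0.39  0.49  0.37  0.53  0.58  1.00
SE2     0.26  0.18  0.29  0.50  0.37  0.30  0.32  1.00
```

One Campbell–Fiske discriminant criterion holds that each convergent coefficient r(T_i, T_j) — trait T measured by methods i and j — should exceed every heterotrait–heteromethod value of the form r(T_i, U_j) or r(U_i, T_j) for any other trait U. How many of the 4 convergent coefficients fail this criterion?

Checking each validity diagonal entry against its comparison values:
PC (methods 1·2): 0.50 vs {0.49, 0.33, 0.42, 0.41, 0.26, 0.30} → pass.
LS (methods 1·2): 0.60 vs {0.33, 0.49, 0.39, 0.43, 0.18, 0.21} → pass.
SR (methods 1·2): 0.49 vs {0.41, 0.42, 0.43, 0.39, 0.29, 0.37} → pass.
SE (methods 1·2): 0.50 vs {0.30, 0.26, 0.21, 0.18, 0.37, 0.29} → pass.
0 of 4 fail.

0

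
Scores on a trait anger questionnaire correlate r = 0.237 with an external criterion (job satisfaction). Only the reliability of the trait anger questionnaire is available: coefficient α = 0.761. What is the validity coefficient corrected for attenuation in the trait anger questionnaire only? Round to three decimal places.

Single correction: r_c = r_obs / √r_xx = 0.237 / √0.761 = 0.237 / 0.8724 ≈ 0.272.

0.272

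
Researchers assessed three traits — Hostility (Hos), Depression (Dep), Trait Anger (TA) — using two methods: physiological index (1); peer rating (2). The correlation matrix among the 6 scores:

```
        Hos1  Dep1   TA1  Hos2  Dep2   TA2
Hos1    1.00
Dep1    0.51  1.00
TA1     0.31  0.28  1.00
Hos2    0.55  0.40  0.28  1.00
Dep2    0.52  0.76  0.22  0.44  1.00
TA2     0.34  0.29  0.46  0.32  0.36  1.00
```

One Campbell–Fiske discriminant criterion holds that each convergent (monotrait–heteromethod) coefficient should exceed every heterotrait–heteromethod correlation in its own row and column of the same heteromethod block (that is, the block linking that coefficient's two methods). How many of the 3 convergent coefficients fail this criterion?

Each convergent coefficient versus the relevant comparison correlations:
Hos (methods 1·2): 0.55 vs {0.52, 0.40, 0.34, 0.28} → pass.
Dep (methods 1·2): 0.76 vs {0.40, 0.52, 0.29, 0.22} → pass.
TA (methods 1·2): 0.46 vs {0.28, 0.34, 0.22, 0.29} → pass.
0 of 3 fail.

0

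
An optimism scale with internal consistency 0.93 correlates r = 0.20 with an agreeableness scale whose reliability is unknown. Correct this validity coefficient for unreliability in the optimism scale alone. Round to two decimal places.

Single correction: r_c = r_obs / √r_xx = 0.20 / √0.93 = 0.20 / 0.9644 ≈ 0.21.

0.21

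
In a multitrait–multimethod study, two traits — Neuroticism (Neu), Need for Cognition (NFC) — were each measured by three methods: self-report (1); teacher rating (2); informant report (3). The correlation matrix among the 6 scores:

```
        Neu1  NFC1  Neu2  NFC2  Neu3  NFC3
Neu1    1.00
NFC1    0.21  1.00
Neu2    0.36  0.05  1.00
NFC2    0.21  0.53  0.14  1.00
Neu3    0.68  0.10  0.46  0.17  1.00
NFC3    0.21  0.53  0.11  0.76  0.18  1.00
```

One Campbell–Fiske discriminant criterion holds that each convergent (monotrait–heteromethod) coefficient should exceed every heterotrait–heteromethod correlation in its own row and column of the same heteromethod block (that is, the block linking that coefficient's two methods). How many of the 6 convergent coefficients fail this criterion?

Convergent coefficients and their comparison sets:
Neu (methods 1·2): 0.36 vs {0.21, 0.05} → pass.
Neu (methods 1·3): 0.68 vs {0.21, 0.10} → pass.
Neu (methods 2·3): 0.46 vs {0.11, 0.17} → pass.
NFC (methods 1·2): 0.53 vs {0.05, 0.21} → pass.
NFC (methods 1·3): 0.53 vs {0.10, 0.21} → pass.
NFC (methods 2·3): 0.76 vs {0.17, 0.11} → pass.
0 of 6 fail.

0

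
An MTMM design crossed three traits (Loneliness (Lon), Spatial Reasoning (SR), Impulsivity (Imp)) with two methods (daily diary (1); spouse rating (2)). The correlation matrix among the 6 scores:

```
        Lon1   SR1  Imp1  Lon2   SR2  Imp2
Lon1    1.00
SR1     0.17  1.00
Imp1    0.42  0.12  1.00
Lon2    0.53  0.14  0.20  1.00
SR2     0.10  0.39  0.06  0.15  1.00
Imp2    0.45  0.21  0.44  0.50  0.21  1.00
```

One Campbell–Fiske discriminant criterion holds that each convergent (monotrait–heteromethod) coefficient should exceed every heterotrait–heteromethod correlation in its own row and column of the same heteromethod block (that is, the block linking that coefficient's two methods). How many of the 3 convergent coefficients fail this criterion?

1

Convergent coefficients and their comparison sets:
Lon (methods 1·2): 0.53 vs {0.10, 0.14, 0.45, 0.20} → pass.
SR (methods 1·2): 0.39 vs {0.14, 0.10, 0.21, 0.06} → pass.
Imp (methods 1·2): 0.44 vs {0.20, 0.45, 0.06, 0.21} → fail.
1 of 3 fail.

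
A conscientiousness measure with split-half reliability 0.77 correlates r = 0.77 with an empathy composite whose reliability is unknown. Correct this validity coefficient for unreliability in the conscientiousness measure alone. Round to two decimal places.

Single correction: r_c = r_obs / √r_xx = 0.77 / √0.77 = 0.77 / 0.8775 ≈ 0.88.

0.88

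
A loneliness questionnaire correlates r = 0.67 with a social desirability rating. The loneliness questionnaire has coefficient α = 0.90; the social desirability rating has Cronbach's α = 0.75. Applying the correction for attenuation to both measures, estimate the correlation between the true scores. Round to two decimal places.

r_true = r_obs / √(r_xx · r_yy) = 0.67 / √(0.90 × 0.75) = 0.67 / √0.6750 = 0.67 / 0.8216 ≈ 0.82.

0.82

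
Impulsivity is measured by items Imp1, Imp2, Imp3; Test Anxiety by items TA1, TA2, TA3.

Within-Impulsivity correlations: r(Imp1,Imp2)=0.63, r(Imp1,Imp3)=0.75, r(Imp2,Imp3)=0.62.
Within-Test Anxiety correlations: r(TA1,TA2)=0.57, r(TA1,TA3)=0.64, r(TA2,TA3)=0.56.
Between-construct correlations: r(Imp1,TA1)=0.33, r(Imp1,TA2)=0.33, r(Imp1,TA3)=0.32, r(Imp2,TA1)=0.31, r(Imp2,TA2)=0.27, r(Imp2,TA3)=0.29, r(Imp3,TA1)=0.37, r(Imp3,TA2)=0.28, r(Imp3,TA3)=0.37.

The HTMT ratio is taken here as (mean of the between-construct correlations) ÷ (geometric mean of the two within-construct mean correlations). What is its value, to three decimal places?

0.508

Between-construct mean = 2.87/9 = 0.3189.
Mean within-Imp = 2.00/3 = 0.6667; mean within-TA = 1.77/3 = 0.5900.
Geometric mean = √(0.6667 × 0.5900) = 0.6272.
HTMT = 0.3189 / 0.6272 = 0.508.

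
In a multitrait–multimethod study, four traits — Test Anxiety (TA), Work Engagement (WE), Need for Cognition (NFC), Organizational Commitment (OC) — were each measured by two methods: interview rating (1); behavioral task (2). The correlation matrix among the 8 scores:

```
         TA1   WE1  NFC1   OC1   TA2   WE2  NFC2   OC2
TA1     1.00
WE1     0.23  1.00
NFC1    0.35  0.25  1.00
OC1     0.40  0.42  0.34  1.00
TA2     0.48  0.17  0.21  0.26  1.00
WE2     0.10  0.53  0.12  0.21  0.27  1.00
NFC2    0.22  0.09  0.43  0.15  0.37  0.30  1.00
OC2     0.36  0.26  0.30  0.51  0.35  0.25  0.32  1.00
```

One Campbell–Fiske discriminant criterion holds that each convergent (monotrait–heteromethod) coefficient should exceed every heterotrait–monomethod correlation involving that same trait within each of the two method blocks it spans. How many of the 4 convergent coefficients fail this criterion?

0

Checking each validity diagonal entry against its comparison values:
TA (methods 1·2): 0.48 vs {0.23, 0.27, 0.35, 0.37, 0.40, 0.35} → pass.
WE (methods 1·2): 0.53 vs {0.23, 0.27, 0.25, 0.30, 0.42, 0.25} → pass.
NFC (methods 1·2): 0.43 vs {0.35, 0.37, 0.25, 0.30, 0.34, 0.32} → pass.
OC (methods 1·2): 0.51 vs {0.40, 0.35, 0.42, 0.25, 0.34, 0.32} → pass.
0 of 4 fail.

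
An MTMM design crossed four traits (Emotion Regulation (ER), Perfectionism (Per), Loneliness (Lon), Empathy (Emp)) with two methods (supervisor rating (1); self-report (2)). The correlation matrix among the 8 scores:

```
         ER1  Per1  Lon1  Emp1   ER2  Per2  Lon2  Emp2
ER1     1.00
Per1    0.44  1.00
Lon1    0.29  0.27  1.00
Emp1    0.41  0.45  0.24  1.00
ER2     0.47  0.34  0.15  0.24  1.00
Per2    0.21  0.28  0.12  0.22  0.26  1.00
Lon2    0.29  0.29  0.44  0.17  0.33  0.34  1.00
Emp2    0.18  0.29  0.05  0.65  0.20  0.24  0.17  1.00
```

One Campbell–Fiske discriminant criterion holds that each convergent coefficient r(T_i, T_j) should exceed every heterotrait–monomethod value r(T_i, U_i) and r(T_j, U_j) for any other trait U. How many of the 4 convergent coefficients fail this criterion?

1

Each convergent coefficient versus the relevant comparison correlations:
ER (methods 1·2): 0.47 vs {0.44, 0.26, 0.29, 0.33, 0.41, 0.20} → pass.
Per (methods 1·2): 0.28 vs {0.44, 0.26, 0.27, 0.34, 0.45, 0.24} → fail.
Lon (methods 1·2): 0.44 vs {0.29, 0.33, 0.27, 0.34, 0.24, 0.17} → pass.
Emp (methods 1·2): 0.65 vs {0.41, 0.20, 0.45, 0.24, 0.24, 0.17} → pass.
1 of 4 fail.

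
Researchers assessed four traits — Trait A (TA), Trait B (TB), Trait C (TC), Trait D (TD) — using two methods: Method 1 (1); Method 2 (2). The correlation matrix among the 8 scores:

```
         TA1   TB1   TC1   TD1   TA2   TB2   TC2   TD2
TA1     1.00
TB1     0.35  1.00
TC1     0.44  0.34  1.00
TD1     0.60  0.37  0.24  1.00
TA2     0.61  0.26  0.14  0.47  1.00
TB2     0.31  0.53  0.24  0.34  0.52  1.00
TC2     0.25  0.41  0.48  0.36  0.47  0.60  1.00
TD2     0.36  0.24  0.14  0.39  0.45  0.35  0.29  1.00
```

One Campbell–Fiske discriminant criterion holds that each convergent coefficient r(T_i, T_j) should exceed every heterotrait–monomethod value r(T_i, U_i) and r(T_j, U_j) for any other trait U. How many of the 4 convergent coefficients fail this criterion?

3

Each convergent coefficient versus the relevant comparison correlations:
TA (methods 1·2): 0.61 vs {0.35, 0.52, 0.44, 0.47, 0.60, 0.45} → pass.
TB (methods 1·2): 0.53 vs {0.35, 0.52, 0.34, 0.60, 0.37, 0.35} → fail.
TC (methods 1·2): 0.48 vs {0.44, 0.47, 0.34, 0.60, 0.24, 0.29} → fail.
TD (methods 1·2): 0.39 vs {0.60, 0.45, 0.37, 0.35, 0.24, 0.29} → fail.
3 of 4 fail.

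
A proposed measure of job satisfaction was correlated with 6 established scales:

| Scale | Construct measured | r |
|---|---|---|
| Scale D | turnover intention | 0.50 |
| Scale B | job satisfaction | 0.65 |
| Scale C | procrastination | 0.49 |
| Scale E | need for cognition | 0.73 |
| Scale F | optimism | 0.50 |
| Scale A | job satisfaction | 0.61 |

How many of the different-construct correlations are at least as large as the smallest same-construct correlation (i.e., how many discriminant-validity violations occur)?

Convergent (same construct = job satisfaction): Scale B, Scale A.
Smallest convergent = 0.61. Discriminant values: 0.50, 0.49, 0.73, 0.50; count ≥ 0.61 → 1.

1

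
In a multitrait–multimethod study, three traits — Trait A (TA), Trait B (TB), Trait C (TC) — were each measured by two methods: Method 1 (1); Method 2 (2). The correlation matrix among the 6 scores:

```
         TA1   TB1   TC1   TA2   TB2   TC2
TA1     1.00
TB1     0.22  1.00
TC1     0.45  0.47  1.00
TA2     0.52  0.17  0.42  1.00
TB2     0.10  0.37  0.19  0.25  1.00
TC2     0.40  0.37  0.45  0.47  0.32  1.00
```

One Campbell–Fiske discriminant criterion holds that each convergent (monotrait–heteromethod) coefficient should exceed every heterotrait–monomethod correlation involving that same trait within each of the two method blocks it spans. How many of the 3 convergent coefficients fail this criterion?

2

Convergent coefficients and their comparison sets:
TA (methods 1·2): 0.52 vs {0.22, 0.25, 0.45, 0.47} → pass.
TB (methods 1·2): 0.37 vs {0.22, 0.25, 0.47, 0.32} → fail.
TC (methods 1·2): 0.45 vs {0.45, 0.47, 0.47, 0.32} → fail.
2 of 3 fail.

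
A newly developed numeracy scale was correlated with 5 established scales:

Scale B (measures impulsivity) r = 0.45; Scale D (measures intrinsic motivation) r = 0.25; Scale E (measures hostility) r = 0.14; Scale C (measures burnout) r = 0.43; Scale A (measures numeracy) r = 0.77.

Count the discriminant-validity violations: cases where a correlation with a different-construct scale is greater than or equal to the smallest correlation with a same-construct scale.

Convergent (same construct = numeracy): Scale A.
Smallest convergent = 0.77. Discriminant values: 0.45, 0.25, 0.14, 0.43; count ≥ 0.77 → 0.

0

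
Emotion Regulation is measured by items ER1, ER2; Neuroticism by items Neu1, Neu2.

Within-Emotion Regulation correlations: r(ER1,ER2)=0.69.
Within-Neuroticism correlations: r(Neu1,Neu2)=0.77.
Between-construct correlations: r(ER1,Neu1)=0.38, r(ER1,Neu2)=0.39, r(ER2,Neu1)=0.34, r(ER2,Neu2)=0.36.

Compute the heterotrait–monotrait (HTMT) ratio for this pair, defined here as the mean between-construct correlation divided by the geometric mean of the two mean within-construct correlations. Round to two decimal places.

Mean between = 1.47/4 = 0.3675.
Mean within-ER = 0.69/1 = 0.6900; mean within-Neu = 0.77/1 = 0.7700.
Geometric mean = √(0.6900 × 0.7700) = 0.7289.
HTMT = 0.3675 / 0.7289 = 0.50.

0.50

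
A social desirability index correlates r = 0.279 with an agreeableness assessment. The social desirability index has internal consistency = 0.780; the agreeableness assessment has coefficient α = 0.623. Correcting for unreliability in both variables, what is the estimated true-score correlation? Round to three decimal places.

r_true = r_obs / √(r_xx · r_yy) = 0.279 / √(0.780 × 0.623) = 0.279 / √0.485940 = 0.279 / 0.6971 ≈ 0.400.

0.400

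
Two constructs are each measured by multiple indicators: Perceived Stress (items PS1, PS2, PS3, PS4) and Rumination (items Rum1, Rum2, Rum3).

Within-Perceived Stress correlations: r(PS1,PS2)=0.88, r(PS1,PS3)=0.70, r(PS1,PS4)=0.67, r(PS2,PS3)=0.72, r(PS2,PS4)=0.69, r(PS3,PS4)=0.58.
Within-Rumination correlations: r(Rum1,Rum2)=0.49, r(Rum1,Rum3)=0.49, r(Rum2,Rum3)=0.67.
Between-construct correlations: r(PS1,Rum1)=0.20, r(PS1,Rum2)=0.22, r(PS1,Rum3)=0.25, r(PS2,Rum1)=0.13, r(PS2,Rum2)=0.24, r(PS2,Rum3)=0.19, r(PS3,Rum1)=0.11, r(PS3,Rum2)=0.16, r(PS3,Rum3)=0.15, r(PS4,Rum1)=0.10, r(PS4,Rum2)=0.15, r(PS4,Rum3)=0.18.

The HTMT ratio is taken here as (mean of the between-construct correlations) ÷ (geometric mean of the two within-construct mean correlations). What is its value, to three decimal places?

0.278

Between-construct mean = 2.08/12 = 0.1733.
Mean within-PS = 4.24/6 = 0.7067; mean within-Rum = 1.65/3 = 0.5500.
Geometric mean = √(0.7067 × 0.5500) = 0.6234.
HTMT = 0.1733 / 0.6234 = 0.278.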